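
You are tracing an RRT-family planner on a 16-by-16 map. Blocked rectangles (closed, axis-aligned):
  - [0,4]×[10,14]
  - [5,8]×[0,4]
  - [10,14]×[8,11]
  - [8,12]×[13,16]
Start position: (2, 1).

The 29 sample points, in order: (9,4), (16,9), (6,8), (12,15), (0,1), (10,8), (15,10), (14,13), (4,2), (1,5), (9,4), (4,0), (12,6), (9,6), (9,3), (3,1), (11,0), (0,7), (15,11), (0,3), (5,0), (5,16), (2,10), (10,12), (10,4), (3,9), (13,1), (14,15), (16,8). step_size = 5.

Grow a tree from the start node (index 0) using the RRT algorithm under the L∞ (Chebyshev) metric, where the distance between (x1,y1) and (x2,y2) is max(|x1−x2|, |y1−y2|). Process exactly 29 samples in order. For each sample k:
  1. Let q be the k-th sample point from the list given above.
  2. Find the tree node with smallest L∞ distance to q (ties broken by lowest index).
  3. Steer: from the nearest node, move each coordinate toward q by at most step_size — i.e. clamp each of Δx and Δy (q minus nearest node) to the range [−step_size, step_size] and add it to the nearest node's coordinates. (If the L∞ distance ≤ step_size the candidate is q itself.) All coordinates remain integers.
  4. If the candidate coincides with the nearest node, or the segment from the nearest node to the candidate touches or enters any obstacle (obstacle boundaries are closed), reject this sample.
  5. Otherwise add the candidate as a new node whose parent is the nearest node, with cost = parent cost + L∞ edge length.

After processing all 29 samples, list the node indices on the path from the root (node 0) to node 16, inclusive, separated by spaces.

1. q=(9,4) nearest=0 d=7 new=(7,4) → blocked by [5,8]×[0,4], reject
2. q=(16,9) nearest=0 d=14 new=(7,6) → blocked by [5,8]×[0,4], reject
3. q=(6,8) nearest=0 d=7 new=(6,6) → add node 1 parent=0 cost=5
4. q=(12,15) nearest=1 d=9 new=(11,11) → blocked by [10,14]×[8,11], reject
5. q=(0,1) nearest=0 d=2 new=(0,1) → add node 2 parent=0 cost=2
6. q=(10,8) nearest=1 d=4 new=(10,8) → blocked by [10,14]×[8,11], reject
7. q=(15,10) nearest=1 d=9 new=(11,10) → blocked by [10,14]×[8,11], reject
8. q=(14,13) nearest=1 d=8 new=(11,11) → blocked by [10,14]×[8,11], reject
9. q=(4,2) nearest=0 d=2 new=(4,2) → add node 3 parent=0 cost=2
10. q=(1,5) nearest=3 d=3 new=(1,5) → add node 4 parent=3 cost=5
11. q=(9,4) nearest=1 d=3 new=(9,4) → add node 5 parent=1 cost=8
12. q=(4,0) nearest=0 d=2 new=(4,0) → add node 6 parent=0 cost=2
13. q=(12,6) nearest=5 d=3 new=(12,6) → add node 7 parent=5 cost=11
14. q=(9,6) nearest=5 d=2 new=(9,6) → add node 8 parent=5 cost=10
15. q=(9,3) nearest=5 d=1 new=(9,3) → add node 9 parent=5 cost=9
16. q=(3,1) nearest=0 d=1 new=(3,1) → add node 10 parent=0 cost=1
17. q=(11,0) nearest=9 d=3 new=(11,0) → add node 11 parent=9 cost=12
18. q=(0,7) nearest=4 d=2 new=(0,7) → add node 12 parent=4 cost=7
19. q=(15,11) nearest=7 d=5 new=(15,11) → blocked by [10,14]×[8,11], reject
20. q=(0,3) nearest=0 d=2 new=(0,3) → add node 13 parent=0 cost=2
21. q=(5,0) nearest=6 d=1 new=(5,0) → blocked by [5,8]×[0,4], reject
22. q=(5,16) nearest=12 d=9 new=(5,12) → blocked by [0,4]×[10,14], reject
23. q=(2,10) nearest=12 d=3 new=(2,10) → blocked by [0,4]×[10,14], reject
24. q=(10,12) nearest=1 d=6 new=(10,11) → blocked by [10,14]×[8,11], reject
25. q=(10,4) nearest=5 d=1 new=(10,4) → add node 14 parent=5 cost=9
26. q=(3,9) nearest=1 d=3 new=(3,9) → add node 15 parent=1 cost=8
27. q=(13,1) nearest=11 d=2 new=(13,1) → add node 16 parent=11 cost=14
28. q=(14,15) nearest=1 d=9 new=(11,11) → blocked by [10,14]×[8,11], reject
29. q=(16,8) nearest=7 d=4 new=(16,8) → add node 17 parent=7 cost=15

Path: 0 1 5 9 11 16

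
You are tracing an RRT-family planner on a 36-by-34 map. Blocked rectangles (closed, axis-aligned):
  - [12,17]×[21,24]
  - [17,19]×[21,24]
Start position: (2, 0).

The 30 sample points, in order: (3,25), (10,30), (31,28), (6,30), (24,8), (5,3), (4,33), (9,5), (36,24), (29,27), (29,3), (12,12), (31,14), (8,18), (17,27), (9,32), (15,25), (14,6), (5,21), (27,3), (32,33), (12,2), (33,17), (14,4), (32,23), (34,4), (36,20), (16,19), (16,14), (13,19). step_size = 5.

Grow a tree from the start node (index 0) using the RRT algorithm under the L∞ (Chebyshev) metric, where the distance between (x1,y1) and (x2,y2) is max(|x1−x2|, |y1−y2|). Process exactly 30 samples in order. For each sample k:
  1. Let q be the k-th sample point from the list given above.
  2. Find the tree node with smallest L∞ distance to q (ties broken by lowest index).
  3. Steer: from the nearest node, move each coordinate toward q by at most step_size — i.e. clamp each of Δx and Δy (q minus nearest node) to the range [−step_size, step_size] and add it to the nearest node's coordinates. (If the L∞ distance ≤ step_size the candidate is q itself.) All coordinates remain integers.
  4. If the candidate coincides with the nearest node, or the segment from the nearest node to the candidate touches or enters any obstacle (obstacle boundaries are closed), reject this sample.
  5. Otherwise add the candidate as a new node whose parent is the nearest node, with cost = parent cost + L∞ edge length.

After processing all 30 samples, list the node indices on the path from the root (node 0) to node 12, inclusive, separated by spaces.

1. q=(3,25) nearest=0 d=25 new=(3,5) → add node 1 parent=0 cost=5
2. q=(10,30) nearest=1 d=25 new=(8,10) → add node 2 parent=1 cost=10
3. q=(31,28) nearest=2 d=23 new=(13,15) → add node 3 parent=2 cost=15
4. q=(6,30) nearest=3 d=15 new=(8,20) → add node 4 parent=3 cost=20
5. q=(24,8) nearest=3 d=11 new=(18,10) → add node 5 parent=3 cost=20
6. q=(5,3) nearest=1 d=2 new=(5,3) → add node 6 parent=1 cost=7
7. q=(4,33) nearest=4 d=13 new=(4,25) → add node 7 parent=4 cost=25
8. q=(9,5) nearest=6 d=4 new=(9,5) → add node 8 parent=6 cost=11
9. q=(36,24) nearest=5 d=18 new=(23,15) → add node 9 parent=5 cost=25
10. q=(29,27) nearest=9 d=12 new=(28,20) → add node 10 parent=9 cost=30
11. q=(29,3) nearest=5 d=11 new=(23,5) → add node 11 parent=5 cost=25
12. q=(12,12) nearest=3 d=3 new=(12,12) → add node 12 parent=3 cost=18
13. q=(31,14) nearest=10 d=6 new=(31,15) → add node 13 parent=10 cost=35
14. q=(8,18) nearest=4 d=2 new=(8,18) → add node 14 parent=4 cost=22
15. q=(17,27) nearest=4 d=9 new=(13,25) → blocked by [12,17]×[21,24], reject
16. q=(9,32) nearest=7 d=7 new=(9,30) → add node 15 parent=7 cost=30
17. q=(15,25) nearest=15 d=6 new=(14,25) → add node 16 parent=15 cost=35
18. q=(14,6) nearest=5 d=4 new=(14,6) → add node 17 parent=5 cost=24
19. q=(5,21) nearest=4 d=3 new=(5,21) → add node 18 parent=4 cost=23
20. q=(27,3) nearest=11 d=4 new=(27,3) → add node 19 parent=11 cost=29
21. q=(32,33) nearest=10 d=13 new=(32,25) → add node 20 parent=10 cost=35
22. q=(12,2) nearest=8 d=3 new=(12,2) → add node 21 parent=8 cost=14
23. q=(33,17) nearest=13 d=2 new=(33,17) → add node 22 parent=13 cost=37
24. q=(14,4) nearest=17 d=2 new=(14,4) → add node 23 parent=17 cost=26
25. q=(32,23) nearest=20 d=2 new=(32,23) → add node 24 parent=20 cost=37
26. q=(34,4) nearest=19 d=7 new=(32,4) → add node 25 parent=19 cost=34
27. q=(36,20) nearest=22 d=3 new=(36,20) → add node 26 parent=22 cost=40
28. q=(16,19) nearest=3 d=4 new=(16,19) → add node 27 parent=3 cost=19
29. q=(16,14) nearest=3 d=3 new=(16,14) → add node 28 parent=3 cost=18
30. q=(13,19) nearest=27 d=3 new=(13,19) → add node 29 parent=27 cost=22

Path: 0 1 2 3 12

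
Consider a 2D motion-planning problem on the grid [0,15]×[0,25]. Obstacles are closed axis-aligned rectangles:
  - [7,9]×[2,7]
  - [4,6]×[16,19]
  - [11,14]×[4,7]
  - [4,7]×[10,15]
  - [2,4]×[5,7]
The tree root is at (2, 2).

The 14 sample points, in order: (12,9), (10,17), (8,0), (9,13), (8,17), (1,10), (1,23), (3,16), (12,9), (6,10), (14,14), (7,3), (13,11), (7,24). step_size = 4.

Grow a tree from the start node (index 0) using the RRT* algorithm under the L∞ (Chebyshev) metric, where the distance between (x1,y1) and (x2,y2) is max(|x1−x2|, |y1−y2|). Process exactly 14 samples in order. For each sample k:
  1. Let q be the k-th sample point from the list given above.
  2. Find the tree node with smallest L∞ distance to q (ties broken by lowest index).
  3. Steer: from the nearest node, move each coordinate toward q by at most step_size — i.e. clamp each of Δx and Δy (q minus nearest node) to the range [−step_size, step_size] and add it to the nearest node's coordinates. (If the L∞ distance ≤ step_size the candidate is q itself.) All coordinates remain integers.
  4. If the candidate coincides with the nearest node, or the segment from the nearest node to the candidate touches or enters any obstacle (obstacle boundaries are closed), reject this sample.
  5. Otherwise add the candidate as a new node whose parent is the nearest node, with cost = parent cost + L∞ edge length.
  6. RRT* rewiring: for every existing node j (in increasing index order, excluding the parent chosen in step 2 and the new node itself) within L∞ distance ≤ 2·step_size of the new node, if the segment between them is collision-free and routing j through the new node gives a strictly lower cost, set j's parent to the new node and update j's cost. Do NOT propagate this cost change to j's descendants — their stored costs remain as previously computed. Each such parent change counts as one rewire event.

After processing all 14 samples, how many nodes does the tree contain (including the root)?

1. q=(12,9) nearest=0 d=10 new=(6,6) → add node 1 parent=0 cost=4
2. q=(10,17) nearest=1 d=11 new=(10,10) → blocked by [7,9]×[2,7], reject
3. q=(8,0) nearest=0 d=6 new=(6,0) → add node 2 parent=0 cost=4
4. q=(9,13) nearest=1 d=7 new=(9,10) → add node 3 parent=1 cost=8
5. q=(8,17) nearest=3 d=7 new=(8,14) → add node 4 parent=3 cost=12
6. q=(1,10) nearest=1 d=5 new=(2,10) → add node 5 parent=1 cost=8
7. q=(1,23) nearest=4 d=9 new=(4,18) → blocked by [4,6]×[16,19], reject
8. q=(3,16) nearest=4 d=5 new=(4,16) → blocked by [4,6]×[16,19], reject
9. q=(12,9) nearest=3 d=3 new=(12,9) → add node 6 parent=3 cost=11
10. q=(6,10) nearest=3 d=3 new=(6,10) → blocked by [4,7]×[10,15], reject
11. q=(14,14) nearest=3 d=5 new=(13,14) → add node 7 parent=3 cost=12
12. q=(7,3) nearest=1 d=3 new=(7,3) → blocked by [7,9]×[2,7], reject
13. q=(13,11) nearest=6 d=2 new=(13,11) → add node 8 parent=6 cost=13
14. q=(7,24) nearest=4 d=10 new=(7,18) → add node 9 parent=4 cost=16

Node count: 10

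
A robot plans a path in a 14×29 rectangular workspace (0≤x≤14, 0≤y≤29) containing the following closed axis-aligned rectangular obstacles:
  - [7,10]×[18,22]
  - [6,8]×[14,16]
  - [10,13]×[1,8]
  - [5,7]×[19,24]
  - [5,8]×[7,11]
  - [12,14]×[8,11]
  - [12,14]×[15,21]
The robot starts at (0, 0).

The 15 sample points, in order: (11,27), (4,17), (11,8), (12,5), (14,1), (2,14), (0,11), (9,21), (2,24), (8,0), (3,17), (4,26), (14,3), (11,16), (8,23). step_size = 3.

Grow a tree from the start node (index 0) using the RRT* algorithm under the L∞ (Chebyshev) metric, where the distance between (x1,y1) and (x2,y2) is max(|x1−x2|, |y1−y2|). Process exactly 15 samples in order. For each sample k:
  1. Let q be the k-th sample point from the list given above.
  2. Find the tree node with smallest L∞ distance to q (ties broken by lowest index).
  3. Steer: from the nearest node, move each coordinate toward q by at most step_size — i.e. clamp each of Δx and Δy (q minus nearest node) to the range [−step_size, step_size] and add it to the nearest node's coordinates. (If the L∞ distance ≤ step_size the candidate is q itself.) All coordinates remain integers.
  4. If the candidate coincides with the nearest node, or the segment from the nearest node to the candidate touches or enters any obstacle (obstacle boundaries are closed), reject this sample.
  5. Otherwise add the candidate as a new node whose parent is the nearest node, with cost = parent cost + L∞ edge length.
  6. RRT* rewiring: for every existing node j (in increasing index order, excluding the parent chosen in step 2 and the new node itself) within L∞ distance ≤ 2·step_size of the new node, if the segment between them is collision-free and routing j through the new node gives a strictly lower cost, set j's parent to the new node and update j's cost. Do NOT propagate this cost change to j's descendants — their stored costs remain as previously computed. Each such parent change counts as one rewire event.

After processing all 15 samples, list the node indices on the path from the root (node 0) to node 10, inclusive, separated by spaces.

Path: 0 1 2 4 5 6 7 10

1. q=(11,27) nearest=0 d=27 new=(3,3) → add node 1 parent=0 cost=3
2. q=(4,17) nearest=1 d=14 new=(4,6) → add node 2 parent=1 cost=6
3. q=(11,8) nearest=2 d=7 new=(7,8) → blocked by [5,8]×[7,11], reject
4. q=(12,5) nearest=2 d=8 new=(7,5) → add node 3 parent=2 cost=9
5. q=(14,1) nearest=3 d=7 new=(10,2) → blocked by [10,13]×[1,8], reject
6. q=(2,14) nearest=2 d=8 new=(2,9) → add node 4 parent=2 cost=9
7. q=(0,11) nearest=4 d=2 new=(0,11) → add node 5 parent=4 cost=11
8. q=(9,21) nearest=5 d=10 new=(3,14) → add node 6 parent=5 cost=14
9. q=(2,24) nearest=6 d=10 new=(2,17) → add node 7 parent=6 cost=17
10. q=(8,0) nearest=1 d=5 new=(6,0) → add node 8 parent=1 cost=6
11. q=(3,17) nearest=7 d=1 new=(3,17) → add node 9 parent=7 cost=18
12. q=(4,26) nearest=7 d=9 new=(4,20) → add node 10 parent=7 cost=20
13. q=(14,3) nearest=3 d=7 new=(10,3) → blocked by [10,13]×[1,8], reject
14. q=(11,16) nearest=10 d=7 new=(7,17) → blocked by [5,7]×[19,24], reject
15. q=(8,23) nearest=10 d=4 new=(7,23) → blocked by [5,7]×[19,24], reject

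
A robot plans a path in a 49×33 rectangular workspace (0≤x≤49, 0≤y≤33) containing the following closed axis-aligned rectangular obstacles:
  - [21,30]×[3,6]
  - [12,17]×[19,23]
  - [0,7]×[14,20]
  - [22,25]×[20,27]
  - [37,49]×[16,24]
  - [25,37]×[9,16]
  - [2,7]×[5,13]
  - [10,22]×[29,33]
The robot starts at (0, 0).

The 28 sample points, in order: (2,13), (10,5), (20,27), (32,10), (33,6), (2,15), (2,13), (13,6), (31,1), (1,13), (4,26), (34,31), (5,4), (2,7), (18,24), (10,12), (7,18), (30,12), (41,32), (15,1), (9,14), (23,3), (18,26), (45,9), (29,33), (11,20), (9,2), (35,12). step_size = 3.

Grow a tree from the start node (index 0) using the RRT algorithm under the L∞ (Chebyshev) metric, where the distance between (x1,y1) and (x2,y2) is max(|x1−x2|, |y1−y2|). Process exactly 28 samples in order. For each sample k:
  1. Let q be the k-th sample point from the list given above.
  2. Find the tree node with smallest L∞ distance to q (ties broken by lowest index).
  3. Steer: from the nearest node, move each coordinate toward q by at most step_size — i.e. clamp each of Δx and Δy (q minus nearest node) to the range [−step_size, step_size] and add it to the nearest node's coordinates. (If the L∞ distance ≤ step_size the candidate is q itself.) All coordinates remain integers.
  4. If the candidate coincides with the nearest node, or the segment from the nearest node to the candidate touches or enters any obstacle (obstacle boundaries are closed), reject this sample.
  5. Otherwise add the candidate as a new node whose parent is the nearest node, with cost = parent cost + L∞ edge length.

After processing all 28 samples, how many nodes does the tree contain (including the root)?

1. q=(2,13) nearest=0 d=13 new=(2,3) → add node 1 parent=0 cost=3
2. q=(10,5) nearest=1 d=8 new=(5,5) → blocked by [2,7]×[5,13], reject
3. q=(20,27) nearest=1 d=24 new=(5,6) → blocked by [2,7]×[5,13], reject
4. q=(32,10) nearest=1 d=30 new=(5,6) → blocked by [2,7]×[5,13], reject
5. q=(33,6) nearest=1 d=31 new=(5,6) → blocked by [2,7]×[5,13], reject
6. q=(2,15) nearest=1 d=12 new=(2,6) → blocked by [2,7]×[5,13], reject
7. q=(2,13) nearest=1 d=10 new=(2,6) → blocked by [2,7]×[5,13], reject
8. q=(13,6) nearest=1 d=11 new=(5,6) → blocked by [2,7]×[5,13], reject
9. q=(31,1) nearest=1 d=29 new=(5,1) → add node 2 parent=1 cost=6
10. q=(1,13) nearest=1 d=10 new=(1,6) → add node 3 parent=1 cost=6
11. q=(4,26) nearest=3 d=20 new=(4,9) → blocked by [2,7]×[5,13], reject
12. q=(34,31) nearest=2 d=30 new=(8,4) → add node 4 parent=2 cost=9
13. q=(5,4) nearest=1 d=3 new=(5,4) → add node 5 parent=1 cost=6
14. q=(2,7) nearest=3 d=1 new=(2,7) → blocked by [2,7]×[5,13], reject
15. q=(18,24) nearest=3 d=18 new=(4,9) → blocked by [2,7]×[5,13], reject
16. q=(10,12) nearest=4 d=8 new=(10,7) → add node 6 parent=4 cost=12
17. q=(7,18) nearest=6 d=11 new=(7,10) → blocked by [2,7]×[5,13], reject
18. q=(30,12) nearest=6 d=20 new=(13,10) → add node 7 parent=6 cost=15
19. q=(41,32) nearest=7 d=28 new=(16,13) → add node 8 parent=7 cost=18
20. q=(15,1) nearest=6 d=6 new=(13,4) → add node 9 parent=6 cost=15
21. q=(9,14) nearest=7 d=4 new=(10,13) → add node 10 parent=7 cost=18
22. q=(23,3) nearest=7 d=10 new=(16,7) → add node 11 parent=7 cost=18
23. q=(18,26) nearest=8 d=13 new=(18,16) → add node 12 parent=8 cost=21
24. q=(45,9) nearest=12 d=27 new=(21,13) → add node 13 parent=12 cost=24
25. q=(29,33) nearest=12 d=17 new=(21,19) → add node 14 parent=12 cost=24
26. q=(11,20) nearest=8 d=7 new=(13,16) → add node 15 parent=8 cost=21
27. q=(9,2) nearest=4 d=2 new=(9,2) → add node 16 parent=4 cost=11
28. q=(35,12) nearest=13 d=14 new=(24,12) → add node 17 parent=13 cost=27

Node count: 18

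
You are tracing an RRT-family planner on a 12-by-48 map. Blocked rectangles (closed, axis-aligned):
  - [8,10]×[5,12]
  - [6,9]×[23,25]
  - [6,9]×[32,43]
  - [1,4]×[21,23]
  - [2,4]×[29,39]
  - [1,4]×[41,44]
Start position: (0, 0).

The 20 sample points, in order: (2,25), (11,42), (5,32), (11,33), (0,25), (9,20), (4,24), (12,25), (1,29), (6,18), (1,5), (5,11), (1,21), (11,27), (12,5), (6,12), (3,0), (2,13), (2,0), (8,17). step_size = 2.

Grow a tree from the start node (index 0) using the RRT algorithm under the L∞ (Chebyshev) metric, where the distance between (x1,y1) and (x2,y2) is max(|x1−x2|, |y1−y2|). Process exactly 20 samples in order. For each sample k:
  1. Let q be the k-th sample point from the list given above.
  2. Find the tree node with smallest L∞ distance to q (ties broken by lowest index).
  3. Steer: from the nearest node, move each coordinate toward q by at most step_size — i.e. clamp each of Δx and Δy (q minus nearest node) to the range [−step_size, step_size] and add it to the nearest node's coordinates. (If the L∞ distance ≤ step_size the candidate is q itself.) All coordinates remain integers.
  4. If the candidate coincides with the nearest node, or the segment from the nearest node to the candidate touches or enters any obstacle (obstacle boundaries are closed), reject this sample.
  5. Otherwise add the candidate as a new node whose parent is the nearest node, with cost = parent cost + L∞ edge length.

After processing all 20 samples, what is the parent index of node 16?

Parent of node 16: 5

1. q=(2,25) nearest=0 d=25 new=(2,2) → add node 1 parent=0 cost=2
2. q=(11,42) nearest=1 d=40 new=(4,4) → add node 2 parent=1 cost=4
3. q=(5,32) nearest=2 d=28 new=(5,6) → add node 3 parent=2 cost=6
4. q=(11,33) nearest=3 d=27 new=(7,8) → add node 4 parent=3 cost=8
5. q=(0,25) nearest=4 d=17 new=(5,10) → add node 5 parent=4 cost=10
6. q=(9,20) nearest=5 d=10 new=(7,12) → add node 6 parent=5 cost=12
7. q=(4,24) nearest=6 d=12 new=(5,14) → add node 7 parent=6 cost=14
8. q=(12,25) nearest=7 d=11 new=(7,16) → add node 8 parent=7 cost=16
9. q=(1,29) nearest=8 d=13 new=(5,18) → add node 9 parent=8 cost=18
10. q=(6,18) nearest=9 d=1 new=(6,18) → add node 10 parent=9 cost=19
11. q=(1,5) nearest=1 d=3 new=(1,4) → add node 11 parent=1 cost=4
12. q=(5,11) nearest=5 d=1 new=(5,11) → add node 12 parent=5 cost=11
13. q=(1,21) nearest=9 d=4 new=(3,20) → add node 13 parent=9 cost=20
14. q=(11,27) nearest=13 d=8 new=(5,22) → blocked by [1,4]×[21,23], reject
15. q=(12,5) nearest=4 d=5 new=(9,6) → blocked by [8,10]×[5,12], reject
16. q=(6,12) nearest=6 d=1 new=(6,12) → add node 14 parent=6 cost=13
17. q=(3,0) nearest=1 d=2 new=(3,0) → add node 15 parent=1 cost=4
18. q=(2,13) nearest=5 d=3 new=(3,12) → add node 16 parent=5 cost=12
19. q=(2,0) nearest=15 d=1 new=(2,0) → add node 17 parent=15 cost=5
20. q=(8,17) nearest=8 d=1 new=(8,17) → add node 18 parent=8 cost=17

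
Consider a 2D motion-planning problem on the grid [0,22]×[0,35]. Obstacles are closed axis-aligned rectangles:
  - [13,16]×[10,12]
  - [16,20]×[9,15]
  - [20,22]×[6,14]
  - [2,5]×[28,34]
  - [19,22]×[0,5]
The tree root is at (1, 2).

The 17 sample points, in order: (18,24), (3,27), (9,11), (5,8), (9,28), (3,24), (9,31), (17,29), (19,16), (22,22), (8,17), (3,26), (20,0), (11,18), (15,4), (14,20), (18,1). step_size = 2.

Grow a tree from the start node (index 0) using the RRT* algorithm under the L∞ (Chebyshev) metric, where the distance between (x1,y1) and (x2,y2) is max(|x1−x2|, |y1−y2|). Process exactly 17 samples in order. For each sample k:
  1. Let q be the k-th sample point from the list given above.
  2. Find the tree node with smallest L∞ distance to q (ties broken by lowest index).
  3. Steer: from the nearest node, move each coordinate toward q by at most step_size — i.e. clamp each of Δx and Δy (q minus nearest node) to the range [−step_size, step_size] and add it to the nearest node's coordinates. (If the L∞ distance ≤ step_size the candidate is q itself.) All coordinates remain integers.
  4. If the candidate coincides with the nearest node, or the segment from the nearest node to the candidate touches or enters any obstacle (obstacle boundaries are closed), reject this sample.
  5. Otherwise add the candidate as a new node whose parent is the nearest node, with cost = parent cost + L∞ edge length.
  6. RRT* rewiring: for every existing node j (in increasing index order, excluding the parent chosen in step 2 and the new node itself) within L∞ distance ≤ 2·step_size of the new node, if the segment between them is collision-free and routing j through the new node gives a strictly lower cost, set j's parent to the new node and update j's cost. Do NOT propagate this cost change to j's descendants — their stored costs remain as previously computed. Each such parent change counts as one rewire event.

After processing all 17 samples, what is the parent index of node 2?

Parent of node 2: 1

1. q=(18,24) nearest=0 d=22 new=(3,4) → add node 1 parent=0 cost=2
2. q=(3,27) nearest=1 d=23 new=(3,6) → add node 2 parent=1 cost=4
3. q=(9,11) nearest=2 d=6 new=(5,8) → add node 3 parent=2 cost=6
4. q=(5,8) nearest=3 d=0 → coincident, reject
5. q=(9,28) nearest=3 d=20 new=(7,10) → add node 4 parent=3 cost=8
6. q=(3,24) nearest=4 d=14 new=(5,12) → add node 5 parent=4 cost=10
7. q=(9,31) nearest=5 d=19 new=(7,14) → add node 6 parent=5 cost=12
8. q=(17,29) nearest=6 d=15 new=(9,16) → add node 7 parent=6 cost=14
9. q=(19,16) nearest=7 d=10 new=(11,16) → add node 8 parent=7 cost=16
10. q=(22,22) nearest=8 d=11 new=(13,18) → add node 9 parent=8 cost=18
11. q=(8,17) nearest=7 d=1 new=(8,17) → add node 10 parent=7 cost=15
12. q=(3,26) nearest=10 d=9 new=(6,19) → add node 11 parent=10 cost=17
13. q=(20,0) nearest=4 d=13 new=(9,8) → add node 12 parent=4 cost=10
14. q=(11,18) nearest=7 d=2 new=(11,18) → add node 13 parent=7 cost=16
15. q=(15,4) nearest=12 d=6 new=(11,6) → add node 14 parent=12 cost=12
16. q=(14,20) nearest=9 d=2 new=(14,20) → add node 15 parent=9 cost=20
17. q=(18,1) nearest=14 d=7 new=(13,4) → add node 16 parent=14 cost=14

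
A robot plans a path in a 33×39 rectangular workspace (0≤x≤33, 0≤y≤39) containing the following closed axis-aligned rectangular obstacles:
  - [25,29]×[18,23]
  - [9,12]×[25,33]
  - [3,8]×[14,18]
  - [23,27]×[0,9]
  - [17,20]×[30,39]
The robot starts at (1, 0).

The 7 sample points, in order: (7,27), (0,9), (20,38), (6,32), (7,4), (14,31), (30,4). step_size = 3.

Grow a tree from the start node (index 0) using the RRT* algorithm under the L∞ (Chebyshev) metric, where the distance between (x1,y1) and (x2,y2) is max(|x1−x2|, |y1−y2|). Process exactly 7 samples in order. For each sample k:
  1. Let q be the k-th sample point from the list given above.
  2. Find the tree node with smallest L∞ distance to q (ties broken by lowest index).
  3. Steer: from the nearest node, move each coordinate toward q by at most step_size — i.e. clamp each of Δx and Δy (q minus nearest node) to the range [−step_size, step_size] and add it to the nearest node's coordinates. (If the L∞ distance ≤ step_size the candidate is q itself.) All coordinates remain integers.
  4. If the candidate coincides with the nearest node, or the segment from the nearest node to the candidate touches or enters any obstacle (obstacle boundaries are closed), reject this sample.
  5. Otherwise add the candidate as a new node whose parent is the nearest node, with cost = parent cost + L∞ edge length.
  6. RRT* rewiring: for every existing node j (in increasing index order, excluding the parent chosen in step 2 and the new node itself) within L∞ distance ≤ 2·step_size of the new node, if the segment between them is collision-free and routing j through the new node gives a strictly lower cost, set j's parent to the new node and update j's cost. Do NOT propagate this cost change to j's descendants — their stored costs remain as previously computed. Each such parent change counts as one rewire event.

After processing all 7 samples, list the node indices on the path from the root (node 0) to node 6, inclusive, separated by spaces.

1. q=(7,27) nearest=0 d=27 new=(4,3) → add node 1 parent=0 cost=3
2. q=(0,9) nearest=1 d=6 new=(1,6) → add node 2 parent=1 cost=6
3. q=(20,38) nearest=2 d=32 new=(4,9) → add node 3 parent=2 cost=9
4. q=(6,32) nearest=3 d=23 new=(6,12) → add node 4 parent=3 cost=12
5. q=(7,4) nearest=1 d=3 new=(7,4) → add node 5 parent=1 cost=6
6. q=(14,31) nearest=4 d=19 new=(9,15) → blocked by [3,8]×[14,18], reject
7. q=(30,4) nearest=5 d=23 new=(10,4) → add node 6 parent=5 cost=9

Path: 0 1 5 6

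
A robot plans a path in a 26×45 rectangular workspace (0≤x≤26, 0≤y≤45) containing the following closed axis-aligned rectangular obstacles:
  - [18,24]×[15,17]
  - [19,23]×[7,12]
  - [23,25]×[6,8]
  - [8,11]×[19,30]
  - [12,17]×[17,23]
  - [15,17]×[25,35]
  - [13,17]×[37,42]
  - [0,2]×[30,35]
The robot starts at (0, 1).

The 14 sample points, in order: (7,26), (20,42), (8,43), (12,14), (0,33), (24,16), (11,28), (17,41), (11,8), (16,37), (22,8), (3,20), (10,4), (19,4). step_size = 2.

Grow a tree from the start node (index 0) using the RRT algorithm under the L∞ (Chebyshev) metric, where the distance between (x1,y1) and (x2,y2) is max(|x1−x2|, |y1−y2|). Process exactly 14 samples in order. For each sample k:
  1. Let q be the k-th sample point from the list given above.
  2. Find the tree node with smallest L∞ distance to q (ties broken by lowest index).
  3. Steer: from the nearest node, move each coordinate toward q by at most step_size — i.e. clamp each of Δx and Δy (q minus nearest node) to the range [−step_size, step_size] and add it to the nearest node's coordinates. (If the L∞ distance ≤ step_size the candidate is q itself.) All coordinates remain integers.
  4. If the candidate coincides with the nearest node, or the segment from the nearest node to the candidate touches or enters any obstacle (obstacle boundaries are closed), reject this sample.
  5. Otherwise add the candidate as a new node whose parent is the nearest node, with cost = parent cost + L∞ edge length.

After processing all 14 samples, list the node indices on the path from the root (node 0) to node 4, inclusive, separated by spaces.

1. q=(7,26) nearest=0 d=25 new=(2,3) → add node 1 parent=0 cost=2
2. q=(20,42) nearest=1 d=39 new=(4,5) → add node 2 parent=1 cost=4
3. q=(8,43) nearest=2 d=38 new=(6,7) → add node 3 parent=2 cost=6
4. q=(12,14) nearest=3 d=7 new=(8,9) → add node 4 parent=3 cost=8
5. q=(0,33) nearest=4 d=24 new=(6,11) → add node 5 parent=4 cost=10
6. q=(24,16) nearest=4 d=16 new=(10,11) → add node 6 parent=4 cost=10
7. q=(11,28) nearest=5 d=17 new=(8,13) → add node 7 parent=5 cost=12
8. q=(17,41) nearest=7 d=28 new=(10,15) → add node 8 parent=7 cost=14
9. q=(11,8) nearest=4 d=3 new=(10,8) → add node 9 parent=4 cost=10
10. q=(16,37) nearest=8 d=22 new=(12,17) → blocked by [12,17]×[17,23], reject
11. q=(22,8) nearest=6 d=12 new=(12,9) → add node 10 parent=6 cost=12
12. q=(3,20) nearest=7 d=7 new=(6,15) → add node 11 parent=7 cost=14
13. q=(10,4) nearest=3 d=4 new=(8,5) → add node 12 parent=3 cost=8
14. q=(19,4) nearest=10 d=7 new=(14,7) → add node 13 parent=10 cost=14

Path: 0 1 2 3 4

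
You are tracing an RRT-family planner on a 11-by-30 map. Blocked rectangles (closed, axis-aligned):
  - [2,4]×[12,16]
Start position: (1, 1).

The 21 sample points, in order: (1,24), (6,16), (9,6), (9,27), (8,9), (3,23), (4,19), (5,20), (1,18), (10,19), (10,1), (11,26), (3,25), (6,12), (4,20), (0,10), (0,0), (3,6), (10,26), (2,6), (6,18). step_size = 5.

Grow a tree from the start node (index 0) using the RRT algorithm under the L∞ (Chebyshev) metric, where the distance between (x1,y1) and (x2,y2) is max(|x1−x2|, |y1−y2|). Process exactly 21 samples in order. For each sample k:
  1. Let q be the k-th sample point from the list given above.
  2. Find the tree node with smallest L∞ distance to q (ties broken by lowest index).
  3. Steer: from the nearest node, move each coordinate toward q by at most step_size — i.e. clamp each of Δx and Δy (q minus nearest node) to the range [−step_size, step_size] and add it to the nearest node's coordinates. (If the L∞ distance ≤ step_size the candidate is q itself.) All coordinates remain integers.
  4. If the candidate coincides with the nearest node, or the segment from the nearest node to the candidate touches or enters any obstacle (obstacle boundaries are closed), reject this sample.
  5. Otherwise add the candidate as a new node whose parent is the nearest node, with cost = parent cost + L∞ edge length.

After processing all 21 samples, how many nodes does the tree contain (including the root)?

Node count: 22

1. q=(1,24) nearest=0 d=23 new=(1,6) → add node 1 parent=0 cost=5
2. q=(6,16) nearest=1 d=10 new=(6,11) → add node 2 parent=1 cost=10
3. q=(9,6) nearest=2 d=5 new=(9,6) → add node 3 parent=2 cost=15
4. q=(9,27) nearest=2 d=16 new=(9,16) → add node 4 parent=2 cost=15
5. q=(8,9) nearest=2 d=2 new=(8,9) → add node 5 parent=2 cost=12
6. q=(3,23) nearest=4 d=7 new=(4,21) → add node 6 parent=4 cost=20
7. q=(4,19) nearest=6 d=2 new=(4,19) → add node 7 parent=6 cost=22
8. q=(5,20) nearest=6 d=1 new=(5,20) → add node 8 parent=6 cost=21
9. q=(1,18) nearest=6 d=3 new=(1,18) → add node 9 parent=6 cost=23
10. q=(10,19) nearest=4 d=3 new=(10,19) → add node 10 parent=4 cost=18
11. q=(10,1) nearest=3 d=5 new=(10,1) → add node 11 parent=3 cost=20
12. q=(11,26) nearest=8 d=6 new=(10,25) → add node 12 parent=8 cost=26
13. q=(3,25) nearest=6 d=4 new=(3,25) → add node 13 parent=6 cost=24
14. q=(6,12) nearest=2 d=1 new=(6,12) → add node 14 parent=2 cost=11
15. q=(4,20) nearest=6 d=1 new=(4,20) → add node 15 parent=6 cost=21
16. q=(0,10) nearest=1 d=4 new=(0,10) → add node 16 parent=1 cost=9
17. q=(0,0) nearest=0 d=1 new=(0,0) → add node 17 parent=0 cost=1
18. q=(3,6) nearest=1 d=2 new=(3,6) → add node 18 parent=1 cost=7
19. q=(10,26) nearest=12 d=1 new=(10,26) → add node 19 parent=12 cost=27
20. q=(2,6) nearest=1 d=1 new=(2,6) → add node 20 parent=1 cost=6
21. q=(6,18) nearest=7 d=2 new=(6,18) → add node 21 parent=7 cost=24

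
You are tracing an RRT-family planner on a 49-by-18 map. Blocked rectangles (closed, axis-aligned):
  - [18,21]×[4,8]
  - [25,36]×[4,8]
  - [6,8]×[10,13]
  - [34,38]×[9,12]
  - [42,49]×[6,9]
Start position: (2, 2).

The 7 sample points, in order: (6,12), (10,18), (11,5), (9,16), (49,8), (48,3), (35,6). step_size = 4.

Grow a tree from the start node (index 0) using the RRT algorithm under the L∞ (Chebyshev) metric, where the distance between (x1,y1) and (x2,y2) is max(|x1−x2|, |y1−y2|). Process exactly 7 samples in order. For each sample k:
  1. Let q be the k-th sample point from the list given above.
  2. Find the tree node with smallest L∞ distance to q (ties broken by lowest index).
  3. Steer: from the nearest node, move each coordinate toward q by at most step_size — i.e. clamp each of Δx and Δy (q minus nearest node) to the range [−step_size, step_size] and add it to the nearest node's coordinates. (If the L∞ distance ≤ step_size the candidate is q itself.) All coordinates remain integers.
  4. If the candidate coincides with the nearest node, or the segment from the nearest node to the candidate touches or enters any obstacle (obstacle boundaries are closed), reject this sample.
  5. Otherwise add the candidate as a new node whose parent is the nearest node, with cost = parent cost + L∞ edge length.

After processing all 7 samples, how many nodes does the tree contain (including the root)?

1. q=(6,12) nearest=0 d=10 new=(6,6) → add node 1 parent=0 cost=4
2. q=(10,18) nearest=1 d=12 new=(10,10) → add node 2 parent=1 cost=8
3. q=(11,5) nearest=1 d=5 new=(10,5) → add node 3 parent=1 cost=8
4. q=(9,16) nearest=2 d=6 new=(9,14) → add node 4 parent=2 cost=12
5. q=(49,8) nearest=2 d=39 new=(14,8) → add node 5 parent=2 cost=12
6. q=(48,3) nearest=5 d=34 new=(18,4) → blocked by [18,21]×[4,8], reject
7. q=(35,6) nearest=5 d=21 new=(18,6) → blocked by [18,21]×[4,8], reject

Node count: 6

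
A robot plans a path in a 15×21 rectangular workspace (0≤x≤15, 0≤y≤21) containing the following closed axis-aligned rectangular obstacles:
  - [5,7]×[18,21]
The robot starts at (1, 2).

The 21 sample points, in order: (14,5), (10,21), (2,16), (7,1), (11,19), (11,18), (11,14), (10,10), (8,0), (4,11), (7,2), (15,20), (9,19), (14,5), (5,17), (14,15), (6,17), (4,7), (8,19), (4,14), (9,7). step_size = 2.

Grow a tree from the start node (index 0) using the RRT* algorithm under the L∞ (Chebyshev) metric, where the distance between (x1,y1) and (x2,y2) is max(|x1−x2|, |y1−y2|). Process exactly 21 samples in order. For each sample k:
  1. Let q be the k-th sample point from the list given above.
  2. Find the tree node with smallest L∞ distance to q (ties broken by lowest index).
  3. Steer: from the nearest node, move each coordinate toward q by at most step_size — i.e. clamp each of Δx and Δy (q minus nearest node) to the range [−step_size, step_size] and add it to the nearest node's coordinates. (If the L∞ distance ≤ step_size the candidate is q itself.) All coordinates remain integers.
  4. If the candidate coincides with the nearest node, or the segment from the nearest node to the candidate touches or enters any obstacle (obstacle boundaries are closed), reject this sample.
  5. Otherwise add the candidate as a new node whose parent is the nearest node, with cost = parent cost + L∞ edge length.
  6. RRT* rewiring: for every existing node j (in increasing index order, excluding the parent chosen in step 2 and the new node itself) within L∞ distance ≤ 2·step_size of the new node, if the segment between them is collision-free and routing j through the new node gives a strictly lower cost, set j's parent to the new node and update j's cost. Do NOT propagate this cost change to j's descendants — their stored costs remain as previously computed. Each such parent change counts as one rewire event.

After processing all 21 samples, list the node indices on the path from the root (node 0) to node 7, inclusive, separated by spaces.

Path: 0 1 2 3 5 6 7

1. q=(14,5) nearest=0 d=13 new=(3,4) → add node 1 parent=0 cost=2
2. q=(10,21) nearest=1 d=17 new=(5,6) → add node 2 parent=1 cost=4
3. q=(2,16) nearest=2 d=10 new=(3,8) → add node 3 parent=2 cost=6
4. q=(7,1) nearest=1 d=4 new=(5,2) → add node 4 parent=1 cost=4
5. q=(11,19) nearest=3 d=11 new=(5,10) → add node 5 parent=3 cost=8
6. q=(11,18) nearest=5 d=8 new=(7,12) → add node 6 parent=5 cost=10
7. q=(11,14) nearest=6 d=4 new=(9,14) → add node 7 parent=6 cost=12
8. q=(10,10) nearest=6 d=3 new=(9,10) → add node 8 parent=6 cost=12
9. q=(8,0) nearest=4 d=3 new=(7,0) → add node 9 parent=4 cost=6
10. q=(4,11) nearest=5 d=1 new=(4,11) → add node 10 parent=5 cost=9
11. q=(7,2) nearest=4 d=2 new=(7,2) → add node 11 parent=4 cost=6
12. q=(15,20) nearest=7 d=6 new=(11,16) → add node 12 parent=7 cost=14
13. q=(9,19) nearest=12 d=3 new=(9,18) → add node 13 parent=12 cost=16
14. q=(14,5) nearest=8 d=5 new=(11,8) → add node 14 parent=8 cost=14
15. q=(5,17) nearest=7 d=4 new=(7,16) → add node 15 parent=7 cost=14
16. q=(14,15) nearest=12 d=3 new=(13,15) → add node 16 parent=12 cost=16
17. q=(6,17) nearest=15 d=1 new=(6,17) → add node 17 parent=15 cost=15
18. q=(4,7) nearest=2 d=1 new=(4,7) → add node 18 parent=2 cost=5
19. q=(8,19) nearest=13 d=1 new=(8,19) → add node 19 parent=13 cost=17
20. q=(4,14) nearest=6 d=3 new=(5,14) → add node 20 parent=6 cost=12
21. q=(9,7) nearest=14 d=2 new=(9,7) → add node 21 parent=14 cost=16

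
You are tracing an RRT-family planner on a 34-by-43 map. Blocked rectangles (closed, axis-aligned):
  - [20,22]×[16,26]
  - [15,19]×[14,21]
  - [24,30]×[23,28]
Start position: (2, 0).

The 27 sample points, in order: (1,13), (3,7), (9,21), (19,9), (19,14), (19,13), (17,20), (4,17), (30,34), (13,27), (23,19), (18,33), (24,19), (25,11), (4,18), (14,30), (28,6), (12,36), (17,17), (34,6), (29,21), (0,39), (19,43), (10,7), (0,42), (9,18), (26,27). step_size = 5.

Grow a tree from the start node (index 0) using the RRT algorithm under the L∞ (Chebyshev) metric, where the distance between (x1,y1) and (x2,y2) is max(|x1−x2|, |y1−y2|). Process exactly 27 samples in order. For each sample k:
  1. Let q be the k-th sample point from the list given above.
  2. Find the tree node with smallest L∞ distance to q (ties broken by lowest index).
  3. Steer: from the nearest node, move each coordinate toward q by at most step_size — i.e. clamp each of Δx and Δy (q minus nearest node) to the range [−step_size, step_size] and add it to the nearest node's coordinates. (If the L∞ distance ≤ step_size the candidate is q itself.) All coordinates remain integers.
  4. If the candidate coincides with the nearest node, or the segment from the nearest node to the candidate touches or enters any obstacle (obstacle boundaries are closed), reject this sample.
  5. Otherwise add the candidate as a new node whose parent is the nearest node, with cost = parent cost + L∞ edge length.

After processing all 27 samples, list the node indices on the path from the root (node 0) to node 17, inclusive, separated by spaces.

Path: 0 1 2 3 6 7 8 11 13 17

1. q=(1,13) nearest=0 d=13 new=(1,5) → add node 1 parent=0 cost=5
2. q=(3,7) nearest=1 d=2 new=(3,7) → add node 2 parent=1 cost=7
3. q=(9,21) nearest=2 d=14 new=(8,12) → add node 3 parent=2 cost=12
4. q=(19,9) nearest=3 d=11 new=(13,9) → add node 4 parent=3 cost=17
5. q=(19,14) nearest=4 d=6 new=(18,14) → blocked by [15,19]×[14,21], reject
6. q=(19,13) nearest=4 d=6 new=(18,13) → add node 5 parent=4 cost=22
7. q=(17,20) nearest=5 d=7 new=(17,18) → blocked by [15,19]×[14,21], reject
8. q=(4,17) nearest=3 d=5 new=(4,17) → add node 6 parent=3 cost=17
9. q=(30,34) nearest=5 d=21 new=(23,18) → blocked by [20,22]×[16,26], reject
10. q=(13,27) nearest=6 d=10 new=(9,22) → add node 7 parent=6 cost=22
11. q=(23,19) nearest=5 d=6 new=(23,18) → blocked by [20,22]×[16,26], reject
12. q=(18,33) nearest=7 d=11 new=(14,27) → add node 8 parent=7 cost=27
13. q=(24,19) nearest=5 d=6 new=(23,18) → blocked by [20,22]×[16,26], reject
14. q=(25,11) nearest=5 d=7 new=(23,11) → add node 9 parent=5 cost=27
15. q=(4,18) nearest=6 d=1 new=(4,18) → add node 10 parent=6 cost=18
16. q=(14,30) nearest=8 d=3 new=(14,30) → add node 11 parent=8 cost=30
17. q=(28,6) nearest=9 d=5 new=(28,6) → add node 12 parent=9 cost=32
18. q=(12,36) nearest=11 d=6 new=(12,35) → add node 13 parent=11 cost=35
19. q=(17,17) nearest=5 d=4 new=(17,17) → blocked by [15,19]×[14,21], reject
20. q=(34,6) nearest=12 d=6 new=(33,6) → add node 14 parent=12 cost=37
21. q=(29,21) nearest=9 d=10 new=(28,16) → add node 15 parent=9 cost=32
22. q=(0,39) nearest=13 d=12 new=(7,39) → add node 16 parent=13 cost=40
23. q=(19,43) nearest=13 d=8 new=(17,40) → add node 17 parent=13 cost=40
24. q=(10,7) nearest=4 d=3 new=(10,7) → add node 18 parent=4 cost=20
25. q=(0,42) nearest=16 d=7 new=(2,42) → add node 19 parent=16 cost=45
26. q=(9,18) nearest=7 d=4 new=(9,18) → add node 20 parent=7 cost=26
27. q=(26,27) nearest=15 d=11 new=(26,21) → add node 21 parent=15 cost=37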